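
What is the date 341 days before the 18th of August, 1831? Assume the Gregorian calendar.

−18 → Jul 31, 1831 (end of Jul, 31 days; 323 left).
−31 → Jun 30, 1831 (end of Jun, 30 days; 292 left).
−30 → May 31, 1831 (end of May, 31 days; 262 left).
−31 → Apr 30, 1831 (end of Apr, 30 days; 231 left).
−30 → Mar 31, 1831 (end of Mar, 31 days; 201 left).
−31 → Feb 28, 1831 (end of Feb, 28 days; 170 left).
−28 → Jan 31, 1831 (end of Jan, 31 days; 142 left).
−31 → Dec 31, 1830 (end of Dec, 31 days; 111 left).
−31 → Nov 30, 1830 (end of Nov, 30 days; 80 left).
−30 → Oct 31, 1830 (end of Oct, 31 days; 50 left).
−31 → Sep 30, 1830 (end of Sep, 30 days; 19 left).
−19 → Sep 11, 1830.

September 11, 1830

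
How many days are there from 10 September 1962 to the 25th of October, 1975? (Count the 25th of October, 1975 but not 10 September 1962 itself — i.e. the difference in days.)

Sep 10, 1962 → Sep 10, 1963: 365 days.
Sep 10, 1963 → Sep 10, 1964: 366 days (Feb 29, 1964 is in that span).
Sep 10, 1964 → Sep 10, 1965: 365 days.
Sep 10, 1965 → Sep 10, 1966: 365 days.
Sep 10, 1966 → Sep 10, 1967: 365 days.
Sep 10, 1967 → Sep 10, 1968: 366 days (Feb 29, 1968 is in that span).
Sep 10, 1968 → Sep 10, 1969: 365 days.
Sep 10, 1969 → Sep 10, 1970: 365 days.
Sep 10, 1970 → Sep 10, 1971: 365 days.
Sep 10, 1971 → Sep 10, 1972: 366 days (Feb 29, 1972 is in that span).
Sep 10, 1972 → Sep 10, 1973: 365 days.
Sep 10, 1973 → Sep 10, 1974: 365 days.
Sep 10, 1974 → Sep 10, 1975: 365 days.
Sep 10, 1975 → Oct 10, 1975: 30 days (September has 30).
Oct 10, 1975 → Oct 25, 1975: 15 days.
Total: 4793 days.

4793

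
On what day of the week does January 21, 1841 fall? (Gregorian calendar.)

Thursday

Doomsday rule: the anchor day for the 1800s is Friday. For year 41: 41÷12 = 3 r 5, and 5÷4 = 1, so 3+5+1 = 9.
Friday + 9 ≡ Sunday — that's 1841's doomsday.
In January the doomsday date is Jan 3 (1841 is not a leap year).
Jan 21 is 18 days after Jan 3; 18 mod 7 = 4, so Sunday + 4 = Thursday.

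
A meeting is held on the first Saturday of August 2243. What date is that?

August 1, 2243 is a Tuesday.
The first Saturday is therefore August 5 (4 days later).

August 5, 2243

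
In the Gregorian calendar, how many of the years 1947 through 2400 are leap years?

111

Multiples of 4 in [1947,2400]: 114.
Of those, multiples of 100: 5 (not leap unless ÷400).
Multiples of 400: 2.
Leap years = 114 − 5 + 2 = 111.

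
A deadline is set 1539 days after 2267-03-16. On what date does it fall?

+366 (one year; includes Feb 29, 2268) → Mar 16, 2268 (1173 left).
+365 (one year) → Mar 16, 2269 (808 left).
+365 (one year) → Mar 16, 2270 (443 left).
+365 (one year) → Mar 16, 2271 (78 left).
Mar has 31 days: +16 → Apr 1, 2271 (62 left).
Apr has 30 days: +30 → May 1, 2271 (32 left).
May has 31 days: +31 → Jun 1, 2271 (1 left).
+1 → Jun 2, 2271.

June 2, 2271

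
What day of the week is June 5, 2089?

Sunday

Doomsday rule: the anchor day for the 2000s is Tuesday. For year 89: 89÷12 = 7 r 5, and 5÷4 = 1, so 7+5+1 = 13.
Tuesday + 13 ≡ Monday — that's 2089's doomsday.
In June the doomsday date is Jun 6.
Jun 5 is 1 day before Jun 6; 1 mod 7 = 1, so Monday − 1 = Sunday.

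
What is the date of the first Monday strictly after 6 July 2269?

Jul 6, 2269 is a Tuesday.
From Tuesday to the next Monday is 6 days.
Jul 6, 2269 + 6 = Jul 12, 2269.

July 12, 2269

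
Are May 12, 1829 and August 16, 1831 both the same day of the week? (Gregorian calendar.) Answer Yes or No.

From May 12, 1829 to Aug 16, 1831 is 826 days.
826 mod 7 = 0, so they are the same weekday.
(May 12, 1829 is a Tuesday; Aug 16, 1831 is a Tuesday.)

Yes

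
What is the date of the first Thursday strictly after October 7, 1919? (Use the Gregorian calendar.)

October 9, 1919

Oct 7, 1919 is a Tuesday.
From Tuesday to the next Thursday is 2 days.
Oct 7, 1919 + 2 = Oct 9, 1919.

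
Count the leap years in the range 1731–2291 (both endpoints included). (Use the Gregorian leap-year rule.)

Multiples of 4 in [1731,2291]: 140.
Of those, multiples of 100: 5 (not leap unless ÷400).
Multiples of 400: 1.
Leap years = 140 − 5 + 1 = 136.

136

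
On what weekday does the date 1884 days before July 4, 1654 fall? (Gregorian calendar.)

First find the weekday of Jul 4, 1654. Doomsday rule: the anchor day for the 1600s is Tuesday. For year 54: 54÷12 = 4 r 6, and 6÷4 = 1, so 4+6+1 = 11.
Tuesday + 11 ≡ Saturday — that's 1654's doomsday.
In July the doomsday date is Jul 11.
Jul 4 is 7 days before Jul 11; 7 mod 7 = 0, so Saturday − 0 = Saturday.
1884 mod 7 = 1, so 1884 days before a Saturday is Saturday − 1 = Friday.

Friday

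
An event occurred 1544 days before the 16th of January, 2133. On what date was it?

October 25, 2128

−366 (one year; includes Feb 29, 2132) → Jan 16, 2132 (1178 left).
−365 (one year) → Jan 16, 2131 (813 left).
−365 (one year) → Jan 16, 2130 (448 left).
−365 (one year) → Jan 16, 2129 (83 left).
−16 → Dec 31, 2128 (end of Dec, 31 days; 67 left).
−31 → Nov 30, 2128 (end of Nov, 30 days; 36 left).
−30 → Oct 31, 2128 (end of Oct, 31 days; 6 left).
−6 → Oct 25, 2128.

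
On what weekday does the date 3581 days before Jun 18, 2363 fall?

First find the weekday of Jun 18, 2363. Doomsday rule: the anchor day for the 2300s is Wednesday. For year 63: 63÷12 = 5 r 3, and 3÷4 = 0, so 5+3+0 = 8.
Wednesday + 8 ≡ Thursday — that's 2363's doomsday.
In June the doomsday date is Jun 6.
Jun 18 is 12 days after Jun 6; 12 mod 7 = 5, so Thursday + 5 = Tuesday.
3581 mod 7 = 4, so 3581 days before a Tuesday is Tuesday − 4 = Friday.

Friday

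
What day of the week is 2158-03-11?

Doomsday rule: the anchor day for the 2100s is Sunday. For year 58: 58÷12 = 4 r 10, and 10÷4 = 2, so 4+10+2 = 16.
Sunday + 16 ≡ Tuesday — that's 2158's doomsday.
In March the doomsday date is Mar 14.
Mar 11 is 3 days before Mar 14; 3 mod 7 = 3, so Tuesday − 3 = Saturday.

Saturday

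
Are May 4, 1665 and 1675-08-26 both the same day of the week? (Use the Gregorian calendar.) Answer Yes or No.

From May 4, 1665 to Aug 26, 1675 is 3766 days.
3766 mod 7 = 0, so they are the same weekday.
(May 4, 1665 is a Monday; Aug 26, 1675 is a Monday.)

Yes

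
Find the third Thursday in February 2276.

February 1, 2276 is a Tuesday.
The first Thursday is therefore February 3 (2 days later).
The third Thursday is 3 + 2×7 = February 17.

February 17, 2276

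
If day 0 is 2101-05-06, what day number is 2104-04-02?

1062

May 6, 2101 → May 6, 2102: 365 days.
May 6, 2102 → May 6, 2103: 365 days.
May 6, 2103 → Jun 6, 2103: 31 days (May has 31).
Jun 6, 2103 → Jul 6, 2103: 30 days (June has 30).
Jul 6, 2103 → Aug 6, 2103: 31 days (July has 31).
Aug 6, 2103 → Sep 6, 2103: 31 days (August has 31).
Sep 6, 2103 → Oct 6, 2103: 30 days (September has 30).
Oct 6, 2103 → Nov 6, 2103: 31 days (October has 31).
Nov 6, 2103 → Dec 6, 2103: 30 days (November has 30).
Dec 6, 2103 → Jan 6, 2104: 31 days (December has 31).
Jan 6, 2104 → Feb 6, 2104: 31 days (January has 31).
Feb 6, 2104 → Mar 6, 2104: 29 days (February has 29).
Mar 6, 2104 → Apr 2, 2104: 27 days.
Total: 1062 days.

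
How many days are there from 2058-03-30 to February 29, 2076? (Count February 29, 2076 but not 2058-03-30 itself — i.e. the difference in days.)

6545

Mar 30, 2058 → Mar 30, 2059: 365 days.
Mar 30, 2059 → Mar 30, 2060: 366 days (Feb 29, 2060 is in that span).
Mar 30, 2060 → Mar 30, 2061: 365 days.
Mar 30, 2061 → Mar 30, 2062: 365 days.
Mar 30, 2062 → Mar 30, 2063: 365 days.
Mar 30, 2063 → Mar 30, 2064: 366 days (Feb 29, 2064 is in that span).
Mar 30, 2064 → Mar 30, 2065: 365 days.
Mar 30, 2065 → Mar 30, 2066: 365 days.
Mar 30, 2066 → Mar 30, 2067: 365 days.
Mar 30, 2067 → Mar 30, 2068: 366 days (Feb 29, 2068 is in that span).
Mar 30, 2068 → Mar 30, 2069: 365 days.
Mar 30, 2069 → Mar 30, 2070: 365 days.
Mar 30, 2070 → Mar 30, 2071: 365 days.
Mar 30, 2071 → Mar 30, 2072: 366 days (Feb 29, 2072 is in that span).
Mar 30, 2072 → Mar 30, 2073: 365 days.
Mar 30, 2073 → Mar 30, 2074: 365 days.
Mar 30, 2074 → Mar 30, 2075: 365 days.
Mar 30, 2075 → Apr 30, 2075: 31 days (March has 31).
Apr 30, 2075 → May 30, 2075: 30 days (April has 30).
May 30, 2075 → Jun 30, 2075: 31 days (May has 31).
Jun 30, 2075 → Jul 30, 2075: 30 days (June has 30).
Jul 30, 2075 → Aug 30, 2075: 31 days (July has 31).
Aug 30, 2075 → Sep 30, 2075: 31 days (August has 31).
Sep 30, 2075 → Oct 30, 2075: 30 days (September has 30).
Oct 30, 2075 → Nov 30, 2075: 31 days (October has 31).
Nov 30, 2075 → Dec 30, 2075: 30 days (November has 30).
Dec 30, 2075 → Jan 30, 2076: 31 days (December has 31).
Jan 30, 2076 → Feb 29, 2076: 30 days.
Total: 6545 days.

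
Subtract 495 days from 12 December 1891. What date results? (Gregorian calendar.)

August 4, 1890

−365 (one year) → Dec 12, 1890 (130 left).
−12 → Nov 30, 1890 (end of Nov, 30 days; 118 left).
−30 → Oct 31, 1890 (end of Oct, 31 days; 88 left).
−31 → Sep 30, 1890 (end of Sep, 30 days; 57 left).
−30 → Aug 31, 1890 (end of Aug, 31 days; 27 left).
−27 → Aug 4, 1890.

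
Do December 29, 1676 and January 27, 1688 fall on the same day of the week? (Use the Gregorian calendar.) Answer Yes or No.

Yes

From Dec 29, 1676 to Jan 27, 1688 is 4046 days.
4046 mod 7 = 0, so they are the same weekday.
(Dec 29, 1676 is a Tuesday; Jan 27, 1688 is a Tuesday.)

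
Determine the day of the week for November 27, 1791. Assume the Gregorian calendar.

Doomsday rule: the anchor day for the 1700s is Sunday. For year 91: 91÷12 = 7 r 7, and 7÷4 = 1, so 7+7+1 = 15.
Sunday + 15 ≡ Monday — that's 1791's doomsday.
In November the doomsday date is Nov 7.
Nov 27 is 20 days after Nov 7; 20 mod 7 = 6, so Monday + 6 = Sunday.

Sunday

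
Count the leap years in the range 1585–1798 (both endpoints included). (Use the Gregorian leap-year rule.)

52

Multiples of 4 in [1585,1798]: 53.
Of those, multiples of 100: 2 (not leap unless ÷400).
Multiples of 400: 1.
Leap years = 53 − 2 + 1 = 52.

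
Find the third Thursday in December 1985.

December 1, 1985 is a Sunday.
The first Thursday is therefore December 5 (4 days later).
The third Thursday is 5 + 2×7 = December 19.

December 19, 1985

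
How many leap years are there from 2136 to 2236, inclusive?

Multiples of 4 in [2136,2236]: 26.
Of those, multiples of 100: 1 (not leap unless ÷400).
Multiples of 400: 0.
Leap years = 26 − 1 + 0 = 25.

25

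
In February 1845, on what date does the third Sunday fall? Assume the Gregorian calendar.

February 1, 1845 is a Saturday.
The first Sunday is therefore February 2 (1 days later).
The third Sunday is 2 + 2×7 = February 16.

February 16, 1845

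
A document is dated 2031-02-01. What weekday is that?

Doomsday rule: the anchor day for the 2000s is Tuesday. For year 31: 31÷12 = 2 r 7, and 7÷4 = 1, so 2+7+1 = 10.
Tuesday + 10 ≡ Friday — that's 2031's doomsday.
In February the doomsday date is Feb 28 (2031 is not a leap year).
Feb 1 is 27 days before Feb 28; 27 mod 7 = 6, so Friday − 6 = Saturday.

Saturday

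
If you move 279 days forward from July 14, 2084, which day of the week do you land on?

Thursday

First find the weekday of Jul 14, 2084. Doomsday rule: the anchor day for the 2000s is Tuesday. For year 84: 84÷12 = 7 r 0, and 0÷4 = 0, so 7+0+0 = 7.
Tuesday + 7 ≡ Tuesday — that's 2084's doomsday.
In July the doomsday date is Jul 11.
Jul 14 is 3 days after Jul 11; 3 mod 7 = 3, so Tuesday + 3 = Friday.
279 mod 7 = 6, so 279 days after a Friday is Friday + 6 = Thursday.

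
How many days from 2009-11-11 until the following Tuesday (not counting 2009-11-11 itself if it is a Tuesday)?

6

Nov 11, 2009 is a Wednesday.
From Wednesday to the next Tuesday is 6 days.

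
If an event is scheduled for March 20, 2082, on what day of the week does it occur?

Friday

Doomsday rule: the anchor day for the 2000s is Tuesday. For year 82: 82÷12 = 6 r 10, and 10÷4 = 2, so 6+10+2 = 18.
Tuesday + 18 ≡ Saturday — that's 2082's doomsday.
In March the doomsday date is Mar 14.
Mar 20 is 6 days after Mar 14; 6 mod 7 = 6, so Saturday + 6 = Friday.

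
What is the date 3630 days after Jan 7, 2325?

December 16, 2334

+365 (one year) → Jan 7, 2326 (3265 left).
+365 (one year) → Jan 7, 2327 (2900 left).
+365 (one year) → Jan 7, 2328 (2535 left).
+366 (one year; includes Feb 29, 2328) → Jan 7, 2329 (2169 left).
+365 (one year) → Jan 7, 2330 (1804 left).
+365 (one year) → Jan 7, 2331 (1439 left).
+365 (one year) → Jan 7, 2332 (1074 left).
+366 (one year; includes Feb 29, 2332) → Jan 7, 2333 (708 left).
+365 (one year) → Jan 7, 2334 (343 left).
Jan has 31 days: +25 → Feb 1, 2334 (318 left).
Feb has 28 days: +28 → Mar 1, 2334 (290 left).
Mar has 31 days: +31 → Apr 1, 2334 (259 left).
Apr has 30 days: +30 → May 1, 2334 (229 left).
May has 31 days: +31 → Jun 1, 2334 (198 left).
Jun has 30 days: +30 → Jul 1, 2334 (168 left).
Jul has 31 days: +31 → Aug 1, 2334 (137 left).
Aug has 31 days: +31 → Sep 1, 2334 (106 left).
Sep has 30 days: +30 → Oct 1, 2334 (76 left).
Oct has 31 days: +31 → Nov 1, 2334 (45 left).
Nov has 30 days: +30 → Dec 1, 2334 (15 left).
+15 → Dec 16, 2334.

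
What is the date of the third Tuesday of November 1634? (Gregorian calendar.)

November 21, 1634

November 1, 1634 is a Wednesday.
The first Tuesday is therefore November 7 (6 days later).
The third Tuesday is 7 + 2×7 = November 21.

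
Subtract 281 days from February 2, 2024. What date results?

April 27, 2023

−2 → Jan 31, 2024 (end of Jan, 31 days; 279 left).
−31 → Dec 31, 2023 (end of Dec, 31 days; 248 left).
−31 → Nov 30, 2023 (end of Nov, 30 days; 217 left).
−30 → Oct 31, 2023 (end of Oct, 31 days; 187 left).
−31 → Sep 30, 2023 (end of Sep, 30 days; 156 left).
−30 → Aug 31, 2023 (end of Aug, 31 days; 126 left).
−31 → Jul 31, 2023 (end of Jul, 31 days; 95 left).
−31 → Jun 30, 2023 (end of Jun, 30 days; 64 left).
−30 → May 31, 2023 (end of May, 31 days; 34 left).
−31 → Apr 30, 2023 (end of Apr, 30 days; 3 left).
−3 → Apr 27, 2023.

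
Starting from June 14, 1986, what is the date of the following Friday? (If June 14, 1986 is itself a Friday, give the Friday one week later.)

Jun 14, 1986 is a Saturday.
From Saturday to the next Friday is 6 days.
Jun 14, 1986 + 6 = Jun 20, 1986.

June 20, 1986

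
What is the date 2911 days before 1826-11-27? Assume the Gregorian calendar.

−365 (one year) → Nov 27, 1825 (2546 left).
−365 (one year) → Nov 27, 1824 (2181 left).
−366 (one year; includes Feb 29, 1824) → Nov 27, 1823 (1815 left).
−365 (one year) → Nov 27, 1822 (1450 left).
−365 (one year) → Nov 27, 1821 (1085 left).
−365 (one year) → Nov 27, 1820 (720 left).
−366 (one year; includes Feb 29, 1820) → Nov 27, 1819 (354 left).
−27 → Oct 31, 1819 (end of Oct, 31 days; 327 left).
−31 → Sep 30, 1819 (end of Sep, 30 days; 296 left).
−30 → Aug 31, 1819 (end of Aug, 31 days; 266 left).
−31 → Jul 31, 1819 (end of Jul, 31 days; 235 left).
−31 → Jun 30, 1819 (end of Jun, 30 days; 204 left).
−30 → May 31, 1819 (end of May, 31 days; 174 left).
−31 → Apr 30, 1819 (end of Apr, 30 days; 143 left).
−30 → Mar 31, 1819 (end of Mar, 31 days; 113 left).
−31 → Feb 28, 1819 (end of Feb, 28 days; 82 left).
−28 → Jan 31, 1819 (end of Jan, 31 days; 54 left).
−31 → Dec 31, 1818 (end of Dec, 31 days; 23 left).
−23 → Dec 8, 1818.

December 8, 1818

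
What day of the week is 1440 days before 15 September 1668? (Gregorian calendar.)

First find the weekday of Sep 15, 1668. Doomsday rule: the anchor day for the 1600s is Tuesday. For year 68: 68÷12 = 5 r 8, and 8÷4 = 2, so 5+8+2 = 15.
Tuesday + 15 ≡ Wednesday — that's 1668's doomsday.
In September the doomsday date is Sep 5.
Sep 15 is 10 days after Sep 5; 10 mod 7 = 3, so Wednesday + 3 = Saturday.
1440 mod 7 = 5, so 1440 days before a Saturday is Saturday − 5 = Monday.

Monday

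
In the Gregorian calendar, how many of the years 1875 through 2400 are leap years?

128

Multiples of 4 in [1875,2400]: 132.
Of those, multiples of 100: 6 (not leap unless ÷400).
Multiples of 400: 2.
Leap years = 132 − 6 + 2 = 128.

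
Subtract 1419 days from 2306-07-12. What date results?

−365 (one year) → Jul 12, 2305 (1054 left).
−365 (one year) → Jul 12, 2304 (689 left).
−366 (one year; includes Feb 29, 2304) → Jul 12, 2303 (323 left).
−12 → Jun 30, 2303 (end of Jun, 30 days; 311 left).
−30 → May 31, 2303 (end of May, 31 days; 281 left).
−31 → Apr 30, 2303 (end of Apr, 30 days; 250 left).
−30 → Mar 31, 2303 (end of Mar, 31 days; 220 left).
−31 → Feb 28, 2303 (end of Feb, 28 days; 189 left).
−28 → Jan 31, 2303 (end of Jan, 31 days; 161 left).
−31 → Dec 31, 2302 (end of Dec, 31 days; 130 left).
−31 → Nov 30, 2302 (end of Nov, 30 days; 99 left).
−30 → Oct 31, 2302 (end of Oct, 31 days; 69 left).
−31 → Sep 30, 2302 (end of Sep, 30 days; 38 left).
−30 → Aug 31, 2302 (end of Aug, 31 days; 8 left).
−8 → Aug 23, 2302.

August 23, 2302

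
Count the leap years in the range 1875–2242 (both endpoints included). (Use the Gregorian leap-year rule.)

Multiples of 4 in [1875,2242]: 92.
Of those, multiples of 100: 4 (not leap unless ÷400).
Multiples of 400: 1.
Leap years = 92 − 4 + 1 = 89.

89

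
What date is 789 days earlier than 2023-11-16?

September 18, 2021

−365 (one year) → Nov 16, 2022 (424 left).
−365 (one year) → Nov 16, 2021 (59 left).
−16 → Oct 31, 2021 (end of Oct, 31 days; 43 left).
−31 → Sep 30, 2021 (end of Sep, 30 days; 12 left).
−12 → Sep 18, 2021.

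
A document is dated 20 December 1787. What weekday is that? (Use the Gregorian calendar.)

Doomsday rule: the anchor day for the 1700s is Sunday. For year 87: 87÷12 = 7 r 3, and 3÷4 = 0, so 7+3+0 = 10.
Sunday + 10 ≡ Wednesday — that's 1787's doomsday.
In December the doomsday date is Dec 12.
Dec 20 is 8 days after Dec 12; 8 mod 7 = 1, so Wednesday + 1 = Thursday.

Thursday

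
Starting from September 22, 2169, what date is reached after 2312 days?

January 21, 2176

+365 (one year) → Sep 22, 2170 (1947 left).
+365 (one year) → Sep 22, 2171 (1582 left).
+366 (one year; includes Feb 29, 2172) → Sep 22, 2172 (1216 left).
+365 (one year) → Sep 22, 2173 (851 left).
+365 (one year) → Sep 22, 2174 (486 left).
+365 (one year) → Sep 22, 2175 (121 left).
Sep has 30 days: +9 → Oct 1, 2175 (112 left).
Oct has 31 days: +31 → Nov 1, 2175 (81 left).
Nov has 30 days: +30 → Dec 1, 2175 (51 left).
Dec has 31 days: +31 → Jan 1, 2176 (20 left).
+20 → Jan 21, 2176.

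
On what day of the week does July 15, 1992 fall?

January 1, 1992 is a Wednesday.
Jan 1, 1992 → Feb 1, 1992: 31 days (January has 31).
Feb 1, 1992 → Mar 1, 1992: 29 days (February has 29).
Mar 1, 1992 → Apr 1, 1992: 31 days (March has 31).
Apr 1, 1992 → May 1, 1992: 30 days (April has 30).
May 1, 1992 → Jun 1, 1992: 31 days (May has 31).
Jun 1, 1992 → Jul 1, 1992: 30 days (June has 30).
Jul 1, 1992 → Jul 15, 1992: 14 days.
Total: 196 days.
196 mod 7 = 0, so Wednesday + 0 = Wednesday.

Wednesday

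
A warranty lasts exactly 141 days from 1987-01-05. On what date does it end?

May 26, 1987

Jan has 31 days: +27 → Feb 1, 1987 (114 left).
Feb has 28 days: +28 → Mar 1, 1987 (86 left).
Mar has 31 days: +31 → Apr 1, 1987 (55 left).
Apr has 30 days: +30 → May 1, 1987 (25 left).
+25 → May 26, 1987.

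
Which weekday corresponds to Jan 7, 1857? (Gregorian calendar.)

Wednesday

Doomsday rule: the anchor day for the 1800s is Friday. For year 57: 57÷12 = 4 r 9, and 9÷4 = 2, so 4+9+2 = 15.
Friday + 15 ≡ Saturday — that's 1857's doomsday.
In January the doomsday date is Jan 3 (1857 is not a leap year).
Jan 7 is 4 days after Jan 3; 4 mod 7 = 4, so Saturday + 4 = Wednesday.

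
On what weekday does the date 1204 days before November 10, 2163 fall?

Nov 10, 2163 is a Thursday.
1204 mod 7 = 0, so 1204 days before a Thursday is Thursday − 0 = Thursday.

Thursday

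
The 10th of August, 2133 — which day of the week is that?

Monday

Doomsday rule: the anchor day for the 2100s is Sunday. For year 33: 33÷12 = 2 r 9, and 9÷4 = 2, so 2+9+2 = 13.
Sunday + 13 ≡ Saturday — that's 2133's doomsday.
In August the doomsday date is Aug 8.
Aug 10 is 2 days after Aug 8; 2 mod 7 = 2, so Saturday + 2 = Monday.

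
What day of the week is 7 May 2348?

Friday

Doomsday rule: the anchor day for the 2300s is Wednesday. For year 48: 48÷12 = 4 r 0, and 0÷4 = 0, so 4+0+0 = 4.
Wednesday + 4 ≡ Sunday — that's 2348's doomsday.
In May the doomsday date is May 9.
May 7 is 2 days before May 9; 2 mod 7 = 2, so Sunday − 2 = Friday.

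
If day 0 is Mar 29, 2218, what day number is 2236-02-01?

Mar 29, 2218 → Mar 29, 2219: 365 days.
Mar 29, 2219 → Mar 29, 2220: 366 days (Feb 29, 2220 is in that span).
Mar 29, 2220 → Mar 29, 2221: 365 days.
Mar 29, 2221 → Mar 29, 2222: 365 days.
Mar 29, 2222 → Mar 29, 2223: 365 days.
Mar 29, 2223 → Mar 29, 2224: 366 days (Feb 29, 2224 is in that span).
Mar 29, 2224 → Mar 29, 2225: 365 days.
Mar 29, 2225 → Mar 29, 2226: 365 days.
Mar 29, 2226 → Mar 29, 2227: 365 days.
Mar 29, 2227 → Mar 29, 2228: 366 days (Feb 29, 2228 is in that span).
Mar 29, 2228 → Mar 29, 2229: 365 days.
Mar 29, 2229 → Mar 29, 2230: 365 days.
Mar 29, 2230 → Mar 29, 2231: 365 days.
Mar 29, 2231 → Mar 29, 2232: 366 days (Feb 29, 2232 is in that span).
Mar 29, 2232 → Mar 29, 2233: 365 days.
Mar 29, 2233 → Mar 29, 2234: 365 days.
Mar 29, 2234 → Mar 29, 2235: 365 days.
Mar 29, 2235 → Apr 29, 2235: 31 days (March has 31).
Apr 29, 2235 → May 29, 2235: 30 days (April has 30).
May 29, 2235 → Jun 29, 2235: 31 days (May has 31).
Jun 29, 2235 → Jul 29, 2235: 30 days (June has 30).
Jul 29, 2235 → Aug 29, 2235: 31 days (July has 31).
Aug 29, 2235 → Sep 29, 2235: 31 days (August has 31).
Sep 29, 2235 → Oct 29, 2235: 30 days (September has 30).
Oct 29, 2235 → Nov 29, 2235: 31 days (October has 31).
Nov 29, 2235 → Dec 29, 2235: 30 days (November has 30).
Dec 29, 2235 → Jan 29, 2236: 31 days (December has 31).
Jan 29, 2236 → Feb 1, 2236: 3 days.
Total: 6518 days.

6518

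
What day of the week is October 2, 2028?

January 1, 2028 is a Saturday.
Jan 1, 2028 → Feb 1, 2028: 31 days (January has 31).
Feb 1, 2028 → Mar 1, 2028: 29 days (February has 29).
Mar 1, 2028 → Apr 1, 2028: 31 days (March has 31).
Apr 1, 2028 → May 1, 2028: 30 days (April has 30).
May 1, 2028 → Jun 1, 2028: 31 days (May has 31).
Jun 1, 2028 → Jul 1, 2028: 30 days (June has 30).
Jul 1, 2028 → Aug 1, 2028: 31 days (July has 31).
Aug 1, 2028 → Sep 1, 2028: 31 days (August has 31).
Sep 1, 2028 → Oct 1, 2028: 30 days (September has 30).
Oct 1, 2028 → Oct 2, 2028: 1 days.
Total: 275 days.
275 mod 7 = 2, so Saturday + 2 = Monday.

Monday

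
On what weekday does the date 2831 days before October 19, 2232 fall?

Tuesday

Oct 19, 2232 is a Friday.
2831 mod 7 = 3, so 2831 days before a Friday is Friday − 3 = Tuesday.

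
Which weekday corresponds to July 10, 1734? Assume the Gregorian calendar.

Doomsday rule: the anchor day for the 1700s is Sunday. For year 34: 34÷12 = 2 r 10, and 10÷4 = 2, so 2+10+2 = 14.
Sunday + 14 ≡ Sunday — that's 1734's doomsday.
In July the doomsday date is Jul 11.
Jul 10 is 1 day before Jul 11; 1 mod 7 = 1, so Sunday − 1 = Saturday.

Saturday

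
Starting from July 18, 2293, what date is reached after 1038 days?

May 21, 2296

+365 (one year) → Jul 18, 2294 (673 left).
+365 (one year) → Jul 18, 2295 (308 left).
Jul has 31 days: +14 → Aug 1, 2295 (294 left).
Aug has 31 days: +31 → Sep 1, 2295 (263 left).
Sep has 30 days: +30 → Oct 1, 2295 (233 left).
Oct has 31 days: +31 → Nov 1, 2295 (202 left).
Nov has 30 days: +30 → Dec 1, 2295 (172 left).
Dec has 31 days: +31 → Jan 1, 2296 (141 left).
Jan has 31 days: +31 → Feb 1, 2296 (110 left).
Feb has 29 days: +29 → Mar 1, 2296 (81 left).
Mar has 31 days: +31 → Apr 1, 2296 (50 left).
Apr has 30 days: +30 → May 1, 2296 (20 left).
+20 → May 21, 2296.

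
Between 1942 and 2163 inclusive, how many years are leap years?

Multiples of 4 in [1942,2163]: 55.
Of those, multiples of 100: 2 (not leap unless ÷400).
Multiples of 400: 1.
Leap years = 55 − 2 + 1 = 54.

54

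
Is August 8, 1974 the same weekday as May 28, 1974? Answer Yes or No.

No

From May 28, 1974 to Aug 8, 1974 is 72 days.
72 mod 7 = 2, so they are different weekdays.
(May 28, 1974 is a Tuesday; Aug 8, 1974 is a Thursday.)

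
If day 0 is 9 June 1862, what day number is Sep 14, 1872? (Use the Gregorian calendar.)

Jun 9, 1862 → Jun 9, 1863: 365 days.
Jun 9, 1863 → Jun 9, 1864: 366 days (Feb 29, 1864 is in that span).
Jun 9, 1864 → Jun 9, 1865: 365 days.
Jun 9, 1865 → Jun 9, 1866: 365 days.
Jun 9, 1866 → Jun 9, 1867: 365 days.
Jun 9, 1867 → Jun 9, 1868: 366 days (Feb 29, 1868 is in that span).
Jun 9, 1868 → Jun 9, 1869: 365 days.
Jun 9, 1869 → Jun 9, 1870: 365 days.
Jun 9, 1870 → Jun 9, 1871: 365 days.
Jun 9, 1871 → Jun 9, 1872: 366 days (Feb 29, 1872 is in that span).
Jun 9, 1872 → Jul 9, 1872: 30 days (June has 30).
Jul 9, 1872 → Aug 9, 1872: 31 days (July has 31).
Aug 9, 1872 → Sep 9, 1872: 31 days (August has 31).
Sep 9, 1872 → Sep 14, 1872: 5 days.
Total: 3750 days.

3750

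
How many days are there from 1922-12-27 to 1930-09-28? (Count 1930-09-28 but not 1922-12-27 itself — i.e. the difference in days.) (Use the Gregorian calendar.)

2832

Dec 27, 1922 → Dec 27, 1923: 365 days.
Dec 27, 1923 → Dec 27, 1924: 366 days (Feb 29, 1924 is in that span).
Dec 27, 1924 → Dec 27, 1925: 365 days.
Dec 27, 1925 → Dec 27, 1926: 365 days.
Dec 27, 1926 → Dec 27, 1927: 365 days.
Dec 27, 1927 → Dec 27, 1928: 366 days (Feb 29, 1928 is in that span).
Dec 27, 1928 → Dec 27, 1929: 365 days.
Dec 27, 1929 → Jan 27, 1930: 31 days (December has 31).
Jan 27, 1930 → Feb 27, 1930: 31 days (January has 31).
Feb 27, 1930 → Mar 27, 1930: 28 days (February has 28).
Mar 27, 1930 → Apr 27, 1930: 31 days (March has 31).
Apr 27, 1930 → May 27, 1930: 30 days (April has 30).
May 27, 1930 → Jun 27, 1930: 31 days (May has 31).
Jun 27, 1930 → Jul 27, 1930: 30 days (June has 30).
Jul 27, 1930 → Aug 27, 1930: 31 days (July has 31).
Aug 27, 1930 → Sep 27, 1930: 31 days (August has 31).
Sep 27, 1930 → Sep 28, 1930: 1 days.
Total: 2832 days.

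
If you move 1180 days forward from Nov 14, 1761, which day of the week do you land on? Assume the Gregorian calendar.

First find the weekday of Nov 14, 1761. Doomsday rule: the anchor day for the 1700s is Sunday. For year 61: 61÷12 = 5 r 1, and 1÷4 = 0, so 5+1+0 = 6.
Sunday + 6 ≡ Saturday — that's 1761's doomsday.
In November the doomsday date is Nov 7.
Nov 14 is 7 days after Nov 7; 7 mod 7 = 0, so Saturday + 0 = Saturday.
1180 mod 7 = 4, so 1180 days after a Saturday is Saturday + 4 = Wednesday.

Wednesday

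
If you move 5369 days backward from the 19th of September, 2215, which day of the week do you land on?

Tuesday

Sep 19, 2215 is a Tuesday.
5369 mod 7 = 0, so 5369 days before a Tuesday is Tuesday − 0 = Tuesday.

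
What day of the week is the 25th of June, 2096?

Monday

Doomsday rule: the anchor day for the 2000s is Tuesday. For year 96: 96÷12 = 8 r 0, and 0÷4 = 0, so 8+0+0 = 8.
Tuesday + 8 ≡ Wednesday — that's 2096's doomsday.
In June the doomsday date is Jun 6.
Jun 25 is 19 days after Jun 6; 19 mod 7 = 5, so Wednesday + 5 = Monday.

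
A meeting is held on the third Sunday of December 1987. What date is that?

December 20, 1987

December 1, 1987 is a Tuesday.
The first Sunday is therefore December 6 (5 days later).
The third Sunday is 6 + 2×7 = December 20.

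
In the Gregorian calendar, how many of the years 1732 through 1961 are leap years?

56

Multiples of 4 in [1732,1961]: 58.
Of those, multiples of 100: 2 (not leap unless ÷400).
Multiples of 400: 0.
Leap years = 58 − 2 + 0 = 56.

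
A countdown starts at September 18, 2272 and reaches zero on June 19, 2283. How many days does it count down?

Sep 18, 2272 → Sep 18, 2273: 365 days.
Sep 18, 2273 → Sep 18, 2274: 365 days.
Sep 18, 2274 → Sep 18, 2275: 365 days.
Sep 18, 2275 → Sep 18, 2276: 366 days (Feb 29, 2276 is in that span).
Sep 18, 2276 → Sep 18, 2277: 365 days.
Sep 18, 2277 → Sep 18, 2278: 365 days.
Sep 18, 2278 → Sep 18, 2279: 365 days.
Sep 18, 2279 → Sep 18, 2280: 366 days (Feb 29, 2280 is in that span).
Sep 18, 2280 → Sep 18, 2281: 365 days.
Sep 18, 2281 → Sep 18, 2282: 365 days.
Sep 18, 2282 → Oct 18, 2282: 30 days (September has 30).
Oct 18, 2282 → Nov 18, 2282: 31 days (October has 31).
Nov 18, 2282 → Dec 18, 2282: 30 days (November has 30).
Dec 18, 2282 → Jan 18, 2283: 31 days (December has 31).
Jan 18, 2283 → Feb 18, 2283: 31 days (January has 31).
Feb 18, 2283 → Mar 18, 2283: 28 days (February has 28).
Mar 18, 2283 → Apr 18, 2283: 31 days (March has 31).
Apr 18, 2283 → May 18, 2283: 30 days (April has 30).
May 18, 2283 → Jun 18, 2283: 31 days (May has 31).
Jun 18, 2283 → Jun 19, 2283: 1 days.
Total: 3926 days.

3926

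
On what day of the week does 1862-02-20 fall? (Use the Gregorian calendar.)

Doomsday rule: the anchor day for the 1800s is Friday. For year 62: 62÷12 = 5 r 2, and 2÷4 = 0, so 5+2+0 = 7.
Friday + 7 ≡ Friday — that's 1862's doomsday.
In February the doomsday date is Feb 28 (1862 is not a leap year).
Feb 20 is 8 days before Feb 28; 8 mod 7 = 1, so Friday − 1 = Thursday.

Thursday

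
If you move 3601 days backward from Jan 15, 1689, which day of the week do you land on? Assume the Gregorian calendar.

First find the weekday of Jan 15, 1689. Doomsday rule: the anchor day for the 1600s is Tuesday. For year 89: 89÷12 = 7 r 5, and 5÷4 = 1, so 7+5+1 = 13.
Tuesday + 13 ≡ Monday — that's 1689's doomsday.
In January the doomsday date is Jan 3 (1689 is not a leap year).
Jan 15 is 12 days after Jan 3; 12 mod 7 = 5, so Monday + 5 = Saturday.
3601 mod 7 = 3, so 3601 days before a Saturday is Saturday − 3 = Wednesday.

Wednesday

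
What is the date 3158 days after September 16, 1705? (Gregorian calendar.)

May 10, 1714

+365 (one year) → Sep 16, 1706 (2793 left).
+365 (one year) → Sep 16, 1707 (2428 left).
+366 (one year; includes Feb 29, 1708) → Sep 16, 1708 (2062 left).
+365 (one year) → Sep 16, 1709 (1697 left).
+365 (one year) → Sep 16, 1710 (1332 left).
+365 (one year) → Sep 16, 1711 (967 left).
+366 (one year; includes Feb 29, 1712) → Sep 16, 1712 (601 left).
+365 (one year) → Sep 16, 1713 (236 left).
Sep has 30 days: +15 → Oct 1, 1713 (221 left).
Oct has 31 days: +31 → Nov 1, 1713 (190 left).
Nov has 30 days: +30 → Dec 1, 1713 (160 left).
Dec has 31 days: +31 → Jan 1, 1714 (129 left).
Jan has 31 days: +31 → Feb 1, 1714 (98 left).
Feb has 28 days: +28 → Mar 1, 1714 (70 left).
Mar has 31 days: +31 → Apr 1, 1714 (39 left).
Apr has 30 days: +30 → May 1, 1714 (9 left).
+9 → May 10, 1714.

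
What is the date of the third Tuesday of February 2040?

February 21, 2040

February 1, 2040 is a Wednesday.
The first Tuesday is therefore February 7 (6 days later).
The third Tuesday is 7 + 2×7 = February 21.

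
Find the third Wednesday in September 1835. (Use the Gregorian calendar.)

September 16, 1835

September 1, 1835 is a Tuesday.
The first Wednesday is therefore September 2 (1 days later).
The third Wednesday is 2 + 2×7 = September 16.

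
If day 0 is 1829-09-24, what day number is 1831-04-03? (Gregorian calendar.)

Sep 24, 1829 → Sep 24, 1830: 365 days.
Sep 24, 1830 → Oct 24, 1830: 30 days (September has 30).
Oct 24, 1830 → Nov 24, 1830: 31 days (October has 31).
Nov 24, 1830 → Dec 24, 1830: 30 days (November has 30).
Dec 24, 1830 → Jan 24, 1831: 31 days (December has 31).
Jan 24, 1831 → Feb 24, 1831: 31 days (January has 31).
Feb 24, 1831 → Mar 24, 1831: 28 days (February has 28).
Mar 24, 1831 → Apr 3, 1831: 10 days.
Total: 556 days.

556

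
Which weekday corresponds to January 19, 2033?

January 1, 2033 is a Saturday.
Jan 1, 2033 → Jan 19, 2033: 18 days.
Total: 18 days.
18 mod 7 = 4, so Saturday + 4 = Wednesday.

Wednesday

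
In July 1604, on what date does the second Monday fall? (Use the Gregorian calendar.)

July 1, 1604 is a Thursday.
The first Monday is therefore July 5 (4 days later).
The second Monday is 5 + 1×7 = July 12.

July 12, 1604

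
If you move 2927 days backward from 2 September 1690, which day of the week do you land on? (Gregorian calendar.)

Friday

Sep 2, 1690 is a Saturday.
2927 mod 7 = 1, so 2927 days before a Saturday is Saturday − 1 = Friday.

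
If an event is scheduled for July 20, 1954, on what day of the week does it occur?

Tuesday

Doomsday rule: the anchor day for the 1900s is Wednesday. For year 54: 54÷12 = 4 r 6, and 6÷4 = 1, so 4+6+1 = 11.
Wednesday + 11 ≡ Sunday — that's 1954's doomsday.
In July the doomsday date is Jul 11.
Jul 20 is 9 days after Jul 11; 9 mod 7 = 2, so Sunday + 2 = Tuesday.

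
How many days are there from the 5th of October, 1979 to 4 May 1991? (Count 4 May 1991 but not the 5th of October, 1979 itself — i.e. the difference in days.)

Oct 5, 1979 → Oct 5, 1980: 366 days (Feb 29, 1980 is in that span).
Oct 5, 1980 → Oct 5, 1981: 365 days.
Oct 5, 1981 → Oct 5, 1982: 365 days.
Oct 5, 1982 → Oct 5, 1983: 365 days.
Oct 5, 1983 → Oct 5, 1984: 366 days (Feb 29, 1984 is in that span).
Oct 5, 1984 → Oct 5, 1985: 365 days.
Oct 5, 1985 → Oct 5, 1986: 365 days.
Oct 5, 1986 → Oct 5, 1987: 365 days.
Oct 5, 1987 → Oct 5, 1988: 366 days (Feb 29, 1988 is in that span).
Oct 5, 1988 → Oct 5, 1989: 365 days.
Oct 5, 1989 → Oct 5, 1990: 365 days.
Oct 5, 1990 → Nov 5, 1990: 31 days (October has 31).
Nov 5, 1990 → Dec 5, 1990: 30 days (November has 30).
Dec 5, 1990 → Jan 5, 1991: 31 days (December has 31).
Jan 5, 1991 → Feb 5, 1991: 31 days (January has 31).
Feb 5, 1991 → Mar 5, 1991: 28 days (February has 28).
Mar 5, 1991 → Apr 5, 1991: 31 days (March has 31).
Apr 5, 1991 → May 4, 1991: 29 days.
Total: 4229 days.

4229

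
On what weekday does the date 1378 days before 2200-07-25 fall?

Saturday

Jul 25, 2200 is a Friday.
1378 mod 7 = 6, so 1378 days before a Friday is Friday − 6 = Saturday.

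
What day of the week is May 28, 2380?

Doomsday rule: the anchor day for the 2300s is Wednesday. For year 80: 80÷12 = 6 r 8, and 8÷4 = 2, so 6+8+2 = 16.
Wednesday + 16 ≡ Friday — that's 2380's doomsday.
In May the doomsday date is May 9.
May 28 is 19 days after May 9; 19 mod 7 = 5, so Friday + 5 = Wednesday.

Wednesday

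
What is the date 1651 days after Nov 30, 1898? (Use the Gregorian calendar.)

June 9, 1903

+365 (one year) → Nov 30, 1899 (1286 left).
+365 (one year) → Nov 30, 1900 (921 left).
+365 (one year) → Nov 30, 1901 (556 left).
+365 (one year) → Nov 30, 1902 (191 left).
Nov has 30 days: +1 → Dec 1, 1902 (190 left).
Dec has 31 days: +31 → Jan 1, 1903 (159 left).
Jan has 31 days: +31 → Feb 1, 1903 (128 left).
Feb has 28 days: +28 → Mar 1, 1903 (100 left).
Mar has 31 days: +31 → Apr 1, 1903 (69 left).
Apr has 30 days: +30 → May 1, 1903 (39 left).
May has 31 days: +31 → Jun 1, 1903 (8 left).
+8 → Jun 9, 1903.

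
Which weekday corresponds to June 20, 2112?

Doomsday rule: the anchor day for the 2100s is Sunday. For year 12: 12÷12 = 1 r 0, and 0÷4 = 0, so 1+0+0 = 1.
Sunday + 1 ≡ Monday — that's 2112's doomsday.
In June the doomsday date is Jun 6.
Jun 20 is 14 days after Jun 6; 14 mod 7 = 0, so Monday + 0 = Monday.

Monday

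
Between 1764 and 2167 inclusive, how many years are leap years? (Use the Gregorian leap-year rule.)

98

Multiples of 4 in [1764,2167]: 101.
Of those, multiples of 100: 4 (not leap unless ÷400).
Multiples of 400: 1.
Leap years = 101 − 4 + 1 = 98.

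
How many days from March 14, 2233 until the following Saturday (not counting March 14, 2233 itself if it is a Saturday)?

2

Mar 14, 2233 is a Thursday.
From Thursday to the next Saturday is 2 days.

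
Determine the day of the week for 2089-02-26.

Saturday

Doomsday rule: the anchor day for the 2000s is Tuesday. For year 89: 89÷12 = 7 r 5, and 5÷4 = 1, so 7+5+1 = 13.
Tuesday + 13 ≡ Monday — that's 2089's doomsday.
In February the doomsday date is Feb 28 (2089 is not a leap year).
Feb 26 is 2 days before Feb 28; 2 mod 7 = 2, so Monday − 2 = Saturday.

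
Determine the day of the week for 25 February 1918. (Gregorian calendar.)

Monday

Doomsday rule: the anchor day for the 1900s is Wednesday. For year 18: 18÷12 = 1 r 6, and 6÷4 = 1, so 1+6+1 = 8.
Wednesday + 8 ≡ Thursday — that's 1918's doomsday.
In February the doomsday date is Feb 28 (1918 is not a leap year).
Feb 25 is 3 days before Feb 28; 3 mod 7 = 3, so Thursday − 3 = Monday.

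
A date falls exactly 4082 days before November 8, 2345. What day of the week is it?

Wednesday

Nov 8, 2345 is a Thursday.
4082 mod 7 = 1, so 4082 days before a Thursday is Thursday − 1 = Wednesday.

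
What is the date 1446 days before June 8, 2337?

−365 (one year) → Jun 8, 2336 (1081 left).
−366 (one year; includes Feb 29, 2336) → Jun 8, 2335 (715 left).
−365 (one year) → Jun 8, 2334 (350 left).
−8 → May 31, 2334 (end of May, 31 days; 342 left).
−31 → Apr 30, 2334 (end of Apr, 30 days; 311 left).
−30 → Mar 31, 2334 (end of Mar, 31 days; 281 left).
−31 → Feb 28, 2334 (end of Feb, 28 days; 250 left).
−28 → Jan 31, 2334 (end of Jan, 31 days; 222 left).
−31 → Dec 31, 2333 (end of Dec, 31 days; 191 left).
−31 → Nov 30, 2333 (end of Nov, 30 days; 160 left).
−30 → Oct 31, 2333 (end of Oct, 31 days; 130 left).
−31 → Sep 30, 2333 (end of Sep, 30 days; 99 left).
−30 → Aug 31, 2333 (end of Aug, 31 days; 69 left).
−31 → Jul 31, 2333 (end of Jul, 31 days; 38 left).
−31 → Jun 30, 2333 (end of Jun, 30 days; 7 left).
−7 → Jun 23, 2333.

June 23, 2333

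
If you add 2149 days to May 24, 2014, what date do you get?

April 11, 2020

+365 (one year) → May 24, 2015 (1784 left).
+366 (one year; includes Feb 29, 2016) → May 24, 2016 (1418 left).
+365 (one year) → May 24, 2017 (1053 left).
+365 (one year) → May 24, 2018 (688 left).
+365 (one year) → May 24, 2019 (323 left).
May has 31 days: +8 → Jun 1, 2019 (315 left).
Jun has 30 days: +30 → Jul 1, 2019 (285 left).
Jul has 31 days: +31 → Aug 1, 2019 (254 left).
Aug has 31 days: +31 → Sep 1, 2019 (223 left).
Sep has 30 days: +30 → Oct 1, 2019 (193 left).
Oct has 31 days: +31 → Nov 1, 2019 (162 left).
Nov has 30 days: +30 → Dec 1, 2019 (132 left).
Dec has 31 days: +31 → Jan 1, 2020 (101 left).
Jan has 31 days: +31 → Feb 1, 2020 (70 left).
Feb has 29 days: +29 → Mar 1, 2020 (41 left).
Mar has 31 days: +31 → Apr 1, 2020 (10 left).
+10 → Apr 11, 2020.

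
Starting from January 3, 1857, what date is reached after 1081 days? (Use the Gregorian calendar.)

+365 (one year) → Jan 3, 1858 (716 left).
+365 (one year) → Jan 3, 1859 (351 left).
Jan has 31 days: +29 → Feb 1, 1859 (322 left).
Feb has 28 days: +28 → Mar 1, 1859 (294 left).
Mar has 31 days: +31 → Apr 1, 1859 (263 left).
Apr has 30 days: +30 → May 1, 1859 (233 left).
May has 31 days: +31 → Jun 1, 1859 (202 left).
Jun has 30 days: +30 → Jul 1, 1859 (172 left).
Jul has 31 days: +31 → Aug 1, 1859 (141 left).
Aug has 31 days: +31 → Sep 1, 1859 (110 left).
Sep has 30 days: +30 → Oct 1, 1859 (80 left).
Oct has 31 days: +31 → Nov 1, 1859 (49 left).
Nov has 30 days: +30 → Dec 1, 1859 (19 left).
+19 → Dec 20, 1859.

December 20, 1859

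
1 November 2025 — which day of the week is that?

January 1, 2025 is a Wednesday.
Jan 1, 2025 → Feb 1, 2025: 31 days (January has 31).
Feb 1, 2025 → Mar 1, 2025: 28 days (February has 28).
Mar 1, 2025 → Apr 1, 2025: 31 days (March has 31).
Apr 1, 2025 → May 1, 2025: 30 days (April has 30).
May 1, 2025 → Jun 1, 2025: 31 days (May has 31).
Jun 1, 2025 → Jul 1, 2025: 30 days (June has 30).
Jul 1, 2025 → Aug 1, 2025: 31 days (July has 31).
Aug 1, 2025 → Sep 1, 2025: 31 days (August has 31).
Sep 1, 2025 → Oct 1, 2025: 30 days (September has 30).
Oct 1, 2025 → Nov 1, 2025: 31 days.
Total: 304 days.
304 mod 7 = 3, so Wednesday + 3 = Saturday.

Saturday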